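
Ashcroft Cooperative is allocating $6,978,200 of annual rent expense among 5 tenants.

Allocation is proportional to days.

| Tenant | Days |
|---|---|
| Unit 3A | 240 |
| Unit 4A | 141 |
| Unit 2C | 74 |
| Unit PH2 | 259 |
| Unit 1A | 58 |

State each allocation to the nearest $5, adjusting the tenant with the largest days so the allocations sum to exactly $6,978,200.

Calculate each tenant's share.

Days total: 240 + 141 + 74 + 259 + 58 = 772.
Unrounded shares: Unit 3A 2,169,388.60; Unit 4A 1,274,515.80; Unit 2C 668,894.82; Unit PH2 2,341,131.87; Unit 1A 524,268.91.
At nearest $5: Unit 3A $2,169,390; Unit 4A $1,274,515; Unit 2C $668,895; Unit PH2 $2,341,130; Unit 1A $524,270. Sum = $6,978,200.
Rounded total matches; no reconciliation needed.

Unit 3A: $2,169,390; Unit 4A: $1,274,515; Unit 2C: $668,895; Unit PH2: $2,341,130; Unit 1A: $524,270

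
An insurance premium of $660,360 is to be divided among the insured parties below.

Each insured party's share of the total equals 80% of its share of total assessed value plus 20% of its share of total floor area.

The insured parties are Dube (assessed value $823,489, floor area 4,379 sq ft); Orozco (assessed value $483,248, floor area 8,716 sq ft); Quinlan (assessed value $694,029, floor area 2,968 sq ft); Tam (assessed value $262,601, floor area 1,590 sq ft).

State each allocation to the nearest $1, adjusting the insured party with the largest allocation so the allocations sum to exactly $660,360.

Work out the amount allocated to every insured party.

Dube: $224,971; Orozco: $178,003; Quinlan: $184,197; Tam: $73,189

Assessed value total 2,263,367; floor area total 17,653.
Blended shares (80% assessed value + 20% floor area): Dube 0.3407; Orozco 0.2696; Quinlan 0.2789; Tam 0.1108.
Raw shares: Dube 224,970.69; Orozco 178,003.24; Quinlan 184,197.21; Tam 73,188.86.
At nearest $1: Dube $224,971; Orozco $178,003; Quinlan $184,197; Tam $73,189. Sum = $660,360.
No rounding difference to absorb.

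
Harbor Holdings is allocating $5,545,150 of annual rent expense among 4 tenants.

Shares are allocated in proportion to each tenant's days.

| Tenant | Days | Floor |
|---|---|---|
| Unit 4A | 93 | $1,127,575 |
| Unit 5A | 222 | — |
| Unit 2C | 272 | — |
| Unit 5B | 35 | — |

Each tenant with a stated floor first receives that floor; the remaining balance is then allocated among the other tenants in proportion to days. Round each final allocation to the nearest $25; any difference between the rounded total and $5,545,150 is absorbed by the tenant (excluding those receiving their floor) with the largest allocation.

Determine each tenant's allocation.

Unit 4A: $1,127,575 | Unit 5A: $1,853,875 | Unit 2C: $2,271,425 | Unit 5B: $292,275

Fund the minimums — Unit 4A $1,127,575. Residual $4,417,575.
Residual split over remaining days 529: Unit 5A 1,853,878.36 → $1,853,875; Unit 2C 2,271,418.53 → $2,271,425; Unit 5B 292,278.12 → $292,275.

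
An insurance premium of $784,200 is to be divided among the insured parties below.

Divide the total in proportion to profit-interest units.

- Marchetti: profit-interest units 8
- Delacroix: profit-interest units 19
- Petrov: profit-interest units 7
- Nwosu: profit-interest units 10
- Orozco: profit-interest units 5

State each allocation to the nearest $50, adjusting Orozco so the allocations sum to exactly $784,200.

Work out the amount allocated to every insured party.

Marchetti: $128,050 | Delacroix: $304,100 | Petrov: $112,050 | Nwosu: $160,050 | Orozco: $79,950

Combined profit-interest units = 49.
Unrounded shares: Marchetti 8/49 × $784,200 = 128,032.65; Delacroix 19/49 × $784,200 = 304,077.55; Petrov 7/49 × $784,200 = 112,028.57; Nwosu 10/49 × $784,200 = 160,040.82; Orozco 5/49 × $784,200 = 80,020.41.
After rounding ($50): Marchetti $128,050; Delacroix $304,100; Petrov $112,050; Nwosu $160,050; Orozco $80,000. Sum = $784,250.
Difference $784,200 − $784,250 = −$50 applied to Orozco: Orozco becomes $79,950.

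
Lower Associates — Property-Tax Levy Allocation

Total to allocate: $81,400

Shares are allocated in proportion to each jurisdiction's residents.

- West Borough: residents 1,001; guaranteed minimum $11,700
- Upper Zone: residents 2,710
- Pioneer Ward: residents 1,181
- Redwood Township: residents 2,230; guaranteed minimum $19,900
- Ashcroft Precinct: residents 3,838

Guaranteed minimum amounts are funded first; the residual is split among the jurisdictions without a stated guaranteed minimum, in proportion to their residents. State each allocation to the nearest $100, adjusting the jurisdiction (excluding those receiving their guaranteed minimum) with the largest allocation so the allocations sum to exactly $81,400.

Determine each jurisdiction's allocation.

Minimums first: West Borough $11,700; Redwood Township $19,900. Remaining pool $49,800.
Remaining pool split over remaining residents 7,729: Upper Zone 17,461.25 → $17,500; Pioneer Ward 7,609.50 → $7,600; Ashcroft Precinct 24,729.25 → $24,700.

West Borough: $11,700; Upper Zone: $17,500; Pioneer Ward: $7,600; Redwood Township: $19,900; Ashcroft Precinct: $24,700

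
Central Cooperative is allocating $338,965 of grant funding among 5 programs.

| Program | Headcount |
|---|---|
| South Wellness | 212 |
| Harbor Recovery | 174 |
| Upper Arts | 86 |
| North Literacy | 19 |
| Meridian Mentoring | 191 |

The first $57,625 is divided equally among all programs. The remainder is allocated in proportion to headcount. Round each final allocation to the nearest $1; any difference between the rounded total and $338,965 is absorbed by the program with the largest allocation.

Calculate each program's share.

$57,625 shared equally gives $11,525 per program.
Remainder $281,340 by headcount (total 682): South Wellness 87,454.66 → $87,455; Harbor Recovery 71,778.83 → $71,779; Upper Arts 35,476.89 → $35,477; North Literacy 7,837.92 → $7,838; Meridian Mentoring 78,791.70 → $78,792.
Rounding difference −$1 on remainder applied to South Wellness.
Totals: South Wellness $11,525 + $87,454 = $98,979; Harbor Recovery $11,525 + $71,779 = $83,304; Upper Arts $11,525 + $35,477 = $47,002; North Literacy $11,525 + $7,838 = $19,363; Meridian Mentoring $11,525 + $78,792 = $90,317.

South Wellness: $98,979 · Harbor Recovery: $83,304 · Upper Arts: $47,002 · North Literacy: $19,363 · Meridian Mentoring: $90,317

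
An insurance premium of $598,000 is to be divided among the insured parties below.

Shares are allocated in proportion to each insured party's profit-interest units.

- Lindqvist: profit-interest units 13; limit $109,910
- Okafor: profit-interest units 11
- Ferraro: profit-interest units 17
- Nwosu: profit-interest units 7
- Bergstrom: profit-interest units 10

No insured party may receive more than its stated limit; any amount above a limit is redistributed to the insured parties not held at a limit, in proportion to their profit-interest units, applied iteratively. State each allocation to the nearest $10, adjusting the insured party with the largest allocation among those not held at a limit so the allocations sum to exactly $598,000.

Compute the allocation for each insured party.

Total profit-interest units = 58.
Unconstrained shares: Lindqvist 134,034.48; Okafor 113,413.79; Ferraro 175,275.86; Nwosu 72,172.41; Bergstrom 103,103.45.
Cap binds for Lindqvist ($109,910); residual $488,090 reallocated over remaining profit-interest units 45.
Shares after redistribution: Okafor 119,310.89 → $119,310; Ferraro 184,389.56 → $184,390; Nwosu 75,925.11 → $75,930; Bergstrom 108,464.44 → $108,460.

Lindqvist: $109,910 · Okafor: $119,310 · Ferraro: $184,390 · Nwosu: $75,930 · Bergstrom: $108,460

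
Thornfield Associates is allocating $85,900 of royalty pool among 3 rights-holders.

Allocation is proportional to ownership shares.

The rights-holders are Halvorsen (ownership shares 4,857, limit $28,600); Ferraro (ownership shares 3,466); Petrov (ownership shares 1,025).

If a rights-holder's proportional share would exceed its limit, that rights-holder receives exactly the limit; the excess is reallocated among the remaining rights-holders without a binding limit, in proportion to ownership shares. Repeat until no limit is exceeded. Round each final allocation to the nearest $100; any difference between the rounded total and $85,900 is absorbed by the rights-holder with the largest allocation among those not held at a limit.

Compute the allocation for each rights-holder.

Halvorsen: $28,600 | Ferraro: $44,200 | Petrov: $13,100

Total ownership shares = 9,348.
Proportional shares (ignoring caps): Halvorsen 44,631.61; Ferraro 31,849.53; Petrov 9,418.86.
Held at cap: Halvorsen ($28,600); residual $57,300 reallocated over remaining ownership shares 4,491.
Redistributed shares: Ferraro 44,222.18 → $44,200; Petrov 13,077.82 → $13,100.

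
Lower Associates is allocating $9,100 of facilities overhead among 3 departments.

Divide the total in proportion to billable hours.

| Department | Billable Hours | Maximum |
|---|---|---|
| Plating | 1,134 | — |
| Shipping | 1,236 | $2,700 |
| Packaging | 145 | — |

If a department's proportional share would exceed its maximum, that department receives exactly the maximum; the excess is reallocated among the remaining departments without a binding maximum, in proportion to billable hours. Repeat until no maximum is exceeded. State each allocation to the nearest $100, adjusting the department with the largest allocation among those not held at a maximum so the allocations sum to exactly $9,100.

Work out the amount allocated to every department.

Plating: $5,700; Shipping: $2,700; Packaging: $700

Total billable hours = 2,515.
Proportional shares (ignoring caps): Plating 4,103.14; Shipping 4,472.21; Packaging 524.65.
Cap binds for Shipping ($2,700); residual $6,400 reallocated over remaining billable hours 1,279.
Remaining shares: Plating 5,674.43 → $5,700; Packaging 725.57 → $700.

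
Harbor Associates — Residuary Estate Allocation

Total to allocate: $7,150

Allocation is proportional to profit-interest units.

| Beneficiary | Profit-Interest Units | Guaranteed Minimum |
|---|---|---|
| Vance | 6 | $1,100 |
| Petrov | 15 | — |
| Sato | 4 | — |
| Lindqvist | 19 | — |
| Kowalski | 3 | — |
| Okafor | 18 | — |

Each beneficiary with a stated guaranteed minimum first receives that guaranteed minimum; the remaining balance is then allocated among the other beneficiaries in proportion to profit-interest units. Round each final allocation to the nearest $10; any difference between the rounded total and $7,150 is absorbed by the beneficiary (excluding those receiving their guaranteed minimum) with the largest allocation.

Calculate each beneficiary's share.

Vance: $1,100 · Petrov: $1,540 · Sato: $410 · Lindqvist: $1,940 · Kowalski: $310 · Okafor: $1,850

Fund the minimums — Vance $1,100. Remaining pool $6,050.
Remaining pool split over remaining profit-interest units 59: Petrov 1,538.14 → $1,540; Sato 410.17 → $410; Lindqvist 1,948.31 → $1,950; Kowalski 307.63 → $310; Okafor 1,845.76 → $1,850.
Rounding difference −$10 applied to Lindqvist → $1,940.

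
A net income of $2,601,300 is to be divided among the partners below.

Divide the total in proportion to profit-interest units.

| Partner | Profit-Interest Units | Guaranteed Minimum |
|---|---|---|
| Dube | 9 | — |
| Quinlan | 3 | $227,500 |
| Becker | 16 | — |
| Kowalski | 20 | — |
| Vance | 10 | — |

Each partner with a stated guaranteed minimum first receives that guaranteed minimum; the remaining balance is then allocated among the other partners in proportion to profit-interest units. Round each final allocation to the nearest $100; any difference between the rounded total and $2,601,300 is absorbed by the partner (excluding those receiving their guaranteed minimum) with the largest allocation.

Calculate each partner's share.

Minimums first: Quinlan $227,500. Balance $2,373,800.
Balance split over remaining profit-interest units 55: Dube 388,440.00 → $388,400; Becker 690,560.00 → $690,600; Kowalski 863,200.00 → $863,200; Vance 431,600.00 → $431,600.

Dube: $388,400 · Quinlan: $227,500 · Becker: $690,600 · Kowalski: $863,200 · Vance: $431,600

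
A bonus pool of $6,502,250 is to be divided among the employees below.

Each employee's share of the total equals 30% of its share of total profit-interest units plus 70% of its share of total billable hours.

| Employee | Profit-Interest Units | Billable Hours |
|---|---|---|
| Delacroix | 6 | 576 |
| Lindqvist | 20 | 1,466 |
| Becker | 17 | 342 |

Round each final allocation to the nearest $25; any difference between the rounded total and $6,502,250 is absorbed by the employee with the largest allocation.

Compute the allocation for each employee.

Delacroix: $1,371,900 | Lindqvist: $3,706,200 | Becker: $1,424,150

Profit-interest units total 43; billable hours total 2,384.
Composite weights (30% profit-interest units + 70% billable hours): Delacroix 0.2110; Lindqvist 0.5700; Becker 0.2190.
Pro-rata amounts: Delacroix 1,371,896.61; Lindqvist 3,706,203.85; Becker 1,424,149.55.
After rounding ($25): Delacroix $1,371,900; Lindqvist $3,706,200; Becker $1,424,150. Sum = $6,502,250.
No rounding difference to absorb.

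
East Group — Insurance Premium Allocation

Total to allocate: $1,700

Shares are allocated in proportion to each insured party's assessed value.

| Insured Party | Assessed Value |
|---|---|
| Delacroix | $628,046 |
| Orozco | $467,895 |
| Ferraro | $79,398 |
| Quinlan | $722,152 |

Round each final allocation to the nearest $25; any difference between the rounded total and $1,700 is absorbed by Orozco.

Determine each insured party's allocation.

Delacroix: $575; Orozco: $400; Ferraro: $75; Quinlan: $650

Assessed value total: 1,897,491.
Unrounded shares: Delacroix 628,046/1,897,491 × $1,700 = 562.68; Orozco 467,895/1,897,491 × $1,700 = 419.20; Ferraro 79,398/1,897,491 × $1,700 = 71.13; Quinlan 722,152/1,897,491 × $1,700 = 646.99.
Rounded to nearest $25: Delacroix $575; Orozco $425; Ferraro $75; Quinlan $650. Sum = $1,725.
Difference $1,700 − $1,725 = −$25 applied to Orozco: Orozco becomes $400.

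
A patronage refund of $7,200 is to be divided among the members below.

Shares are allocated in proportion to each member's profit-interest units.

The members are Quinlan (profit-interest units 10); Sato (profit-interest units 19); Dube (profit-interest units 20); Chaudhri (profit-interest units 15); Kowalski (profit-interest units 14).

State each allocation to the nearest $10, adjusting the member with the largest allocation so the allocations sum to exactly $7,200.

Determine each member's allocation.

Quinlan: $920; Sato: $1,750; Dube: $1,860; Chaudhri: $1,380; Kowalski: $1,290

Profit-interest units total: 78.
Pro-rata amounts: Quinlan 10/78 × $7,200 = 923.08; Sato 19/78 × $7,200 = 1,753.85; Dube 20/78 × $7,200 = 1,846.15; Chaudhri 15/78 × $7,200 = 1,384.62; Kowalski 14/78 × $7,200 = 1,292.31.
Rounded to nearest $10: Quinlan $920; Sato $1,750; Dube $1,850; Chaudhri $1,380; Kowalski $1,290. Sum = $7,190.
Difference $7,200 − $7,190 = +$10 applied to largest allocation (Dube): Dube becomes $1,860.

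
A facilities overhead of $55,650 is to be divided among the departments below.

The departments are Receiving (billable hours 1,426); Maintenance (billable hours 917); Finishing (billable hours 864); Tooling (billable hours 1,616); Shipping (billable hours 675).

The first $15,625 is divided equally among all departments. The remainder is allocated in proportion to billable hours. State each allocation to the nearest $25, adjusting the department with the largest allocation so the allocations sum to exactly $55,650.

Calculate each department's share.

First tranche $15,625 split equally: $3,125 each.
Remainder $40,025 by billable hours (total 5,498): Receiving 10,381.17 → $10,375; Maintenance 6,675.69 → $6,675; Finishing 6,289.85 → $6,300; Tooling 11,764.35 → $11,775; Shipping 4,913.95 → $4,925.
Rounding difference −$25 on remainder applied to Tooling.
Totals: Receiving $3,125 + $10,375 = $13,500; Maintenance $3,125 + $6,675 = $9,800; Finishing $3,125 + $6,300 = $9,425; Tooling $3,125 + $11,750 = $14,875; Shipping $3,125 + $4,925 = $8,050.

Receiving: $13,500; Maintenance: $9,800; Finishing: $9,425; Tooling: $14,875; Shipping: $8,050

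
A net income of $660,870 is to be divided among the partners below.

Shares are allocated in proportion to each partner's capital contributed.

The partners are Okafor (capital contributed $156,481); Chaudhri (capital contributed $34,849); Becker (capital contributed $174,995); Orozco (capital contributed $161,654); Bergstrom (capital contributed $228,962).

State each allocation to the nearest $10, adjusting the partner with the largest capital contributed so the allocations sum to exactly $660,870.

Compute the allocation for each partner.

Total capital contributed = 156,481 + 34,849 + 174,995 + 161,654 + 228,962 = 756,941.
Proportional shares: Okafor 136,620.42; Chaudhri 30,425.96; Becker 152,784.62; Orozco 141,136.86; Bergstrom 199,902.13.
Rounded to nearest $10: Okafor $136,620; Chaudhri $30,430; Becker $152,780; Orozco $141,140; Bergstrom $199,900. Sum = $660,870.
Sum already equals the total — no adjustment.

Okafor: $136,620; Chaudhri: $30,430; Becker: $152,780; Orozco: $141,140; Bergstrom: $199,900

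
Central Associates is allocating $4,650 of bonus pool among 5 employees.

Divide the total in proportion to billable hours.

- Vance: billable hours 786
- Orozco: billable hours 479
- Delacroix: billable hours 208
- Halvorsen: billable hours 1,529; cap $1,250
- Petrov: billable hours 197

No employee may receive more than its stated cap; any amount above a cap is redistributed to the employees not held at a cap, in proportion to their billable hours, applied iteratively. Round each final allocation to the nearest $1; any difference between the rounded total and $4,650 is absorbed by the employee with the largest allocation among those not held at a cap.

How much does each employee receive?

Vance: $1,601 | Orozco: $975 | Delacroix: $423 | Halvorsen: $1,250 | Petrov: $401

Combined billable hours = 3,199.
Pro-rata shares before constraints: Vance 1,142.51; Orozco 696.26; Delacroix 302.34; Halvorsen 2,222.52; Petrov 286.36.
Held at cap: Halvorsen ($1,250); balance $3,400 reallocated over remaining billable hours 1,670.
Shares after redistribution: Vance 1,600.24 → $1,600; Orozco 975.21 → $975; Delacroix 423.47 → $423; Petrov 401.08 → $401.
Rounding difference +$1 applied to Vance → $1,601.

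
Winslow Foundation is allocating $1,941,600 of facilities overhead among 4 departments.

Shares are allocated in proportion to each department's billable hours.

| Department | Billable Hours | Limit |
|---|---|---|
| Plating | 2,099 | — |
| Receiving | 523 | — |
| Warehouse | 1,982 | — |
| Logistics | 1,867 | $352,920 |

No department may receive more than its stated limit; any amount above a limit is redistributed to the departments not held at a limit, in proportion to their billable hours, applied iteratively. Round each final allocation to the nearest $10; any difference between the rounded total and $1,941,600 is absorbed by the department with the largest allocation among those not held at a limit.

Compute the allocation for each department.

Billable hours total: 6,471.
Unconstrained shares: Plating 629,797.31; Receiving 156,924.25; Warehouse 594,691.89; Logistics 560,186.56.
Capped: Logistics ($352,920); residual $1,588,680 reallocated over remaining billable hours 4,604.
Redistributed shares: Plating 724,291.77 → $724,290; Receiving 180,469.08 → $180,470; Warehouse 683,919.15 → $683,920.

Plating: $724,290; Receiving: $180,470; Warehouse: $683,920; Logistics: $352,920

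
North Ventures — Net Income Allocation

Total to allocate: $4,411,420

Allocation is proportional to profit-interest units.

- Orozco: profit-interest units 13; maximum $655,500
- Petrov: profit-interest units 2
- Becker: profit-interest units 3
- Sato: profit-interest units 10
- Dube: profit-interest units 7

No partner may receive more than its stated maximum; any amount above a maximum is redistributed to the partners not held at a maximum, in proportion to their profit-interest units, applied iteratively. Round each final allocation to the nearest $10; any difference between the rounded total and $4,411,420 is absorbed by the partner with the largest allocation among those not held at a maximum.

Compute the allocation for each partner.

Orozco: $655,500 | Petrov: $341,450 | Becker: $512,170 | Sato: $1,707,230 | Dube: $1,195,070

Total profit-interest units = 35.
Proportional shares (ignoring caps): Orozco 1,638,527.43; Petrov 252,081.14; Becker 378,121.71; Sato 1,260,405.71; Dube 882,284.00.
Capped: Orozco ($655,500); balance $3,755,920 reallocated over remaining profit-interest units 22.
Shares after redistribution: Petrov 341,447.27 → $341,450; Becker 512,170.91 → $512,170; Sato 1,707,236.36 → $1,707,240; Dube 1,195,065.45 → $1,195,070.
Rounding difference −$10 applied to Sato → $1,707,230.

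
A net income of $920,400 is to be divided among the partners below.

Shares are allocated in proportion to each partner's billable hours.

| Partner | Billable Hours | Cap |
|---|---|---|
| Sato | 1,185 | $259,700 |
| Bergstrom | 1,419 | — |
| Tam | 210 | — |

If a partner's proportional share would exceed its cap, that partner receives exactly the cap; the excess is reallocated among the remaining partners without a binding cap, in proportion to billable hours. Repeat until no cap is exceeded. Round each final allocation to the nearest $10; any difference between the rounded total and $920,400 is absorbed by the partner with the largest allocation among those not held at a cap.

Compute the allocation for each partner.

Sato: $259,700 | Bergstrom: $575,530 | Tam: $85,170

Total billable hours = 2,814.
Pro-rata shares before constraints: Sato 387,588.49; Bergstrom 464,124.95; Tam 68,686.57.
Held at cap: Sato ($259,700); balance $660,700 reallocated over remaining billable hours 1,629.
Remaining shares: Bergstrom 575,526.89 → $575,530; Tam 85,173.11 → $85,170.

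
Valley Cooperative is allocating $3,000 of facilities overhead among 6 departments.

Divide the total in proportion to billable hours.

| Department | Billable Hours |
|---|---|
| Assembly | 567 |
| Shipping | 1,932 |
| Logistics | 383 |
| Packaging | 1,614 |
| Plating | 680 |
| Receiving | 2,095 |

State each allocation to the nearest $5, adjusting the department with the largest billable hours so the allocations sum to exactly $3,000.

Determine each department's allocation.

Assembly: $235 · Shipping: $795 · Logistics: $160 · Packaging: $665 · Plating: $280 · Receiving: $865

Combined billable hours = 567 + 1,932 + 383 + 1,614 + 680 + 2,095 = 7,271.
Unrounded shares: Assembly 233.94; Shipping 797.14; Logistics 158.03; Packaging 665.93; Plating 280.57; Receiving 864.39.
Rounded to nearest $5: Assembly $235; Shipping $795; Logistics $160; Packaging $665; Plating $280; Receiving $865. Sum = $3,000.
No rounding difference to absorb.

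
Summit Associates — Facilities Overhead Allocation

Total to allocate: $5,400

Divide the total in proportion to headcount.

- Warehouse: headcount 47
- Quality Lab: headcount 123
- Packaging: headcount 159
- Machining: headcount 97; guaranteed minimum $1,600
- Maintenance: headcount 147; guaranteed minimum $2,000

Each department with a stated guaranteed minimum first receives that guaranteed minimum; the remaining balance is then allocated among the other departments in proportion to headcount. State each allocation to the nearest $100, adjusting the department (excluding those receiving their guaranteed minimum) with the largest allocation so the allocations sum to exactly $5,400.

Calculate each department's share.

Minimums first: Machining $1,600; Maintenance $2,000. Balance $1,800.
Balance split over remaining headcount 329: Warehouse 257.14 → $300; Quality Lab 672.95 → $700; Packaging 869.91 → $900.
Rounding difference −$100 applied to Packaging → $800.

Warehouse: $300 | Quality Lab: $700 | Packaging: $800 | Machining: $1,600 | Maintenance: $2,000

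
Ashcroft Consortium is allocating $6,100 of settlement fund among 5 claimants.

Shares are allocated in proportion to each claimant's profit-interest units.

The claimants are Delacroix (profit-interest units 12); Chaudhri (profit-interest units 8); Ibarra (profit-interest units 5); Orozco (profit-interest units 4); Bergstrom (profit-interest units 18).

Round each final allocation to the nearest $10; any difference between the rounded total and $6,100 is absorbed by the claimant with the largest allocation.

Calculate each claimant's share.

Sum of profit-interest units: 47.
Raw shares: Delacroix 12/47 × $6,100 = 1,557.45; Chaudhri 8/47 × $6,100 = 1,038.30; Ibarra 5/47 × $6,100 = 648.94; Orozco 4/47 × $6,100 = 519.15; Bergstrom 18/47 × $6,100 = 2,336.17.
Rounded to nearest $10: Delacroix $1,560; Chaudhri $1,040; Ibarra $650; Orozco $520; Bergstrom $2,340. Sum = $6,110.
Difference $6,100 − $6,110 = −$10 applied to largest allocation (Bergstrom): Bergstrom becomes $2,330.

Delacroix: $1,560; Chaudhri: $1,040; Ibarra: $650; Orozco: $520; Bergstrom: $2,330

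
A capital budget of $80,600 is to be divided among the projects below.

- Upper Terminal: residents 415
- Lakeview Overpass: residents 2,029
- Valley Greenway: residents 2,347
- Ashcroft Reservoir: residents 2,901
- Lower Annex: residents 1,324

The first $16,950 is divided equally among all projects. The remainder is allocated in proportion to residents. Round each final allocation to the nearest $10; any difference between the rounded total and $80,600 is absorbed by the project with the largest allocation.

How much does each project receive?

Equal tier: $16,950 ÷ 5 = $3,390 apiece.
Remainder $63,650 by residents (total 9,016): Upper Terminal 2,929.76 → $2,930; Lakeview Overpass 14,324.07 → $14,320; Valley Greenway 16,569.05 → $16,570; Ashcroft Reservoir 20,480.11 → $20,480; Lower Annex 9,347.01 → $9,350.
Totals: Upper Terminal $3,390 + $2,930 = $6,320; Lakeview Overpass $3,390 + $14,320 = $17,710; Valley Greenway $3,390 + $16,570 = $19,960; Ashcroft Reservoir $3,390 + $20,480 = $23,870; Lower Annex $3,390 + $9,350 = $12,740.

Upper Terminal: $6,320 · Lakeview Overpass: $17,710 · Valley Greenway: $19,960 · Ashcroft Reservoir: $23,870 · Lower Annex: $12,740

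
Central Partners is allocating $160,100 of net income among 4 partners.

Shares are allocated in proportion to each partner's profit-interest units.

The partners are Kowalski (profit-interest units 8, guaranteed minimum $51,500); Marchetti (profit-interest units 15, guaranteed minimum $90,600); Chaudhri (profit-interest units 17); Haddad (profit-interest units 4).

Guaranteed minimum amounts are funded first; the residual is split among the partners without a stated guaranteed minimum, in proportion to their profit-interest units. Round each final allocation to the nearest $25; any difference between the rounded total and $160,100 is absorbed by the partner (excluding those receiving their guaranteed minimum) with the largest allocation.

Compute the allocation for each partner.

Kowalski: $51,500; Marchetti: $90,600; Chaudhri: $14,575; Haddad: $3,425

Fund the minimums — Kowalski $51,500; Marchetti $90,600. Remaining pool $18,000.
Remaining pool split over remaining profit-interest units 21: Chaudhri 14,571.43 → $14,575; Haddad 3,428.57 → $3,425.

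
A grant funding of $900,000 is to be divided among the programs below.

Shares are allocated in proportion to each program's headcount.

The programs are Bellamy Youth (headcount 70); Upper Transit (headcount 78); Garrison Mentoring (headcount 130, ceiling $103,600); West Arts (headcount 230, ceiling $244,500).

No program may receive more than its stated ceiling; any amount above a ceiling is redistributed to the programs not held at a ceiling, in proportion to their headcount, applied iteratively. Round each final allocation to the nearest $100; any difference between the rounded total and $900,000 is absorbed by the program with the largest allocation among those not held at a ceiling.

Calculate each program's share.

Bellamy Youth: $261,000 | Upper Transit: $290,900 | Garrison Mentoring: $103,600 | West Arts: $244,500

Sum of headcount: 508.
Unconstrained shares: Bellamy Youth 124,015.75; Upper Transit 138,188.98; Garrison Mentoring 230,314.96; West Arts 407,480.31.
Capped: Garrison Mentoring ($103,600), West Arts ($244,500); remaining pool $551,900 reallocated over remaining headcount 148.
Shares after redistribution: Bellamy Youth 261,033.78 → $261,000; Upper Transit 290,866.22 → $290,900.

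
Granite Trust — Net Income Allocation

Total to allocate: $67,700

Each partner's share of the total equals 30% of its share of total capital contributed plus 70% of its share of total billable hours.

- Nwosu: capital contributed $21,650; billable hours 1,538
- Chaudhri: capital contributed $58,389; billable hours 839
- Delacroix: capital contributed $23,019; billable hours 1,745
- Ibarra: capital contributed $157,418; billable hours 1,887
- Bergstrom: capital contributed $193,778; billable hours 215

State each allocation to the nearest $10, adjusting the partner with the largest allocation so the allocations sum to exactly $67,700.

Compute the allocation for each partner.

Nwosu: $12,680 · Chaudhri: $9,000 · Delacroix: $14,320 · Ibarra: $21,400 · Bergstrom: $10,300

Totals — capital contributed 454,254, billable hours 6,224.
Composite weights (30% capital contributed + 70% billable hours): Nwosu 0.1873; Chaudhri 0.1329; Delacroix 0.2115; Ibarra 0.3162; Bergstrom 0.1522.
Unrounded shares: Nwosu 12,678.43; Chaudhri 8,998.82; Delacroix 14,315.75; Ibarra 21,406.02; Bergstrom 10,300.97.
After rounding ($10): Nwosu $12,680; Chaudhri $9,000; Delacroix $14,320; Ibarra $21,410; Bergstrom $10,300. Sum = $67,710.
Difference $67,700 − $67,710 = −$10 applied to largest allocation (Ibarra): Ibarra becomes $21,400.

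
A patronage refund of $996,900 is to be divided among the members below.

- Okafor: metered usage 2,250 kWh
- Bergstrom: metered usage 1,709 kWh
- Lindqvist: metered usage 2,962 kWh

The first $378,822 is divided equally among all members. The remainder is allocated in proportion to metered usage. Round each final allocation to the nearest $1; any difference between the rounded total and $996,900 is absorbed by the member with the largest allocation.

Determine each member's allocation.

Okafor: $327,210; Bergstrom: $278,896; Lindqvist: $390,794

First tranche $378,822 split equally: $126,274 each.
Remainder $618,078 by metered usage (total 6,921): Okafor 200,935.63 → $200,936; Bergstrom 152,621.77 → $152,622; Lindqvist 264,520.59 → $264,521.
Rounding difference −$1 on remainder applied to Lindqvist.
Totals: Okafor $126,274 + $200,936 = $327,210; Bergstrom $126,274 + $152,622 = $278,896; Lindqvist $126,274 + $264,520 = $390,794.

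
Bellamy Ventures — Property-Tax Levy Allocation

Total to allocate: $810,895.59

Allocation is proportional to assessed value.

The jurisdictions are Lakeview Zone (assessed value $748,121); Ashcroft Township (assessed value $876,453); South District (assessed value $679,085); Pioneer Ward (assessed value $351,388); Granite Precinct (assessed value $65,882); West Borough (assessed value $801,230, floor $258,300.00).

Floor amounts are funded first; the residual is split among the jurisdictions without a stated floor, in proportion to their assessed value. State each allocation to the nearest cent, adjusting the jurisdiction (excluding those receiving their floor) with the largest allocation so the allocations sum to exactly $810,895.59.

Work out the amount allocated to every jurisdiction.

Lakeview Zone: $151,936.48; Ashcroft Township: $177,999.52; South District: $137,915.90; Pioneer Ward: $71,363.66; Granite Precinct: $13,380.03; West Borough: $258,300.00

Guaranteed amounts: West Borough $258,300.00. Residual $552,595.59.
Residual split over remaining assessed value 2,720,929: Lakeview Zone 151,936.4766 → $151,936.48; Ashcroft Township 177,999.5225 → $177,999.52; South District 137,915.9016 → $137,915.90; Pioneer Ward 71,363.6626 → $71,363.66; Granite Precinct 13,380.0267 → $13,380.03.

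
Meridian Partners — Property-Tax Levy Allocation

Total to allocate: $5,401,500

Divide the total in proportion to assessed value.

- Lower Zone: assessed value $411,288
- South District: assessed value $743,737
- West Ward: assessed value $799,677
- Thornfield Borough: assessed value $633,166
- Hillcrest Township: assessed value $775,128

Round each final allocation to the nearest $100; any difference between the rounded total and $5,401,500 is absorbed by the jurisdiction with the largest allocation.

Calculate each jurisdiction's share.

Assessed value total: 3,362,996.
Pro-rata amounts: Lower Zone 411,288/3,362,996 × $5,401,500 = 660,593.15; South District 743,737/3,362,996 × $5,401,500 = 1,194,558.48; West Ward 799,677/3,362,996 × $5,401,500 = 1,284,406.91; Thornfield Borough 633,166/3,362,996 × $5,401,500 = 1,016,964.08; Hillcrest Township 775,128/3,362,996 × $5,401,500 = 1,244,977.36.
After rounding ($100): Lower Zone $660,600; South District $1,194,600; West Ward $1,284,400; Thornfield Borough $1,017,000; Hillcrest Township $1,245,000. Sum = $5,401,600.
Difference $5,401,500 − $5,401,600 = −$100 applied to largest allocation (West Ward): West Ward becomes $1,284,300.

Lower Zone: $660,600 | South District: $1,194,600 | West Ward: $1,284,300 | Thornfield Borough: $1,017,000 | Hillcrest Township: $1,245,000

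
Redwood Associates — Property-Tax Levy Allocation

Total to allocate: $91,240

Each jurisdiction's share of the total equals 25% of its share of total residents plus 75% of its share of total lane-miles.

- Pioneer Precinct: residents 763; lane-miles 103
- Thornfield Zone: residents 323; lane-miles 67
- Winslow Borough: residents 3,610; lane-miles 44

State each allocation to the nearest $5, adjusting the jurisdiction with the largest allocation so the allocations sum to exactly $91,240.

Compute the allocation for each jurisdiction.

Residents total 4,696; lane-miles total 214.
Combined weights (25% residents + 75% lane-miles): Pioneer Precinct 0.4016; Thornfield Zone 0.2520; Winslow Borough 0.3464.
Proportional shares: Pioneer Precinct 36,642.07; Thornfield Zone 22,993.26; Winslow Borough 31,604.66.
After rounding ($5): Pioneer Precinct $36,640; Thornfield Zone $22,995; Winslow Borough $31,605. Sum = $91,240.
No rounding difference to absorb.

Pioneer Precinct: $36,640 | Thornfield Zone: $22,995 | Winslow Borough: $31,605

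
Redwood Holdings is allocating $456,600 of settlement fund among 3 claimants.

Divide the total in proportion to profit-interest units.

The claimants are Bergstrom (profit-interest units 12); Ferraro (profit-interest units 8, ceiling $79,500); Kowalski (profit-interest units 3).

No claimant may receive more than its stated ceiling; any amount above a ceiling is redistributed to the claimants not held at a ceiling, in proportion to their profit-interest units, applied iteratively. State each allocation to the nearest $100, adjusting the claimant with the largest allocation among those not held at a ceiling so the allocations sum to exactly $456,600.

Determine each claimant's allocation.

Sum of profit-interest units: 23.
Proportional shares (ignoring caps): Bergstrom 238,226.09; Ferraro 158,817.39; Kowalski 59,556.52.
Capped: Ferraro ($79,500); balance $377,100 reallocated over remaining profit-interest units 15.
Remaining shares: Bergstrom 301,680.00 → $301,700; Kowalski 75,420.00 → $75,400.

Bergstrom: $301,700 · Ferraro: $79,500 · Kowalski: $75,400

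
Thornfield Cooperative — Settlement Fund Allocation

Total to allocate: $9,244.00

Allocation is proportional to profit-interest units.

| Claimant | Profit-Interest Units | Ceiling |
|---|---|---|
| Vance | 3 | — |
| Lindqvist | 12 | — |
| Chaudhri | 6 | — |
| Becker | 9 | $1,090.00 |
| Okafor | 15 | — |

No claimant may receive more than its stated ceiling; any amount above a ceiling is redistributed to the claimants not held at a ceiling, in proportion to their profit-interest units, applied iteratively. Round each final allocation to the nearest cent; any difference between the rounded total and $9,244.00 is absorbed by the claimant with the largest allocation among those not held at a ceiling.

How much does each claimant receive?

Sum of profit-interest units: 45.
Pro-rata shares before constraints: Vance 616.2667; Lindqvist 2,465.0667; Chaudhri 1,232.5333; Becker 1,848.8000; Okafor 3,081.3333.
Held at cap: Becker ($1,090.00); residual $8,154.00 reallocated over remaining profit-interest units 36.
Shares after redistribution: Vance 679.5000 → $679.50; Lindqvist 2,718.0000 → $2,718.00; Chaudhri 1,359.0000 → $1,359.00; Okafor 3,397.5000 → $3,397.50.

Vance: $679.50 | Lindqvist: $2,718.00 | Chaudhri: $1,359.00 | Becker: $1,090.00 | Okafor: $3,397.50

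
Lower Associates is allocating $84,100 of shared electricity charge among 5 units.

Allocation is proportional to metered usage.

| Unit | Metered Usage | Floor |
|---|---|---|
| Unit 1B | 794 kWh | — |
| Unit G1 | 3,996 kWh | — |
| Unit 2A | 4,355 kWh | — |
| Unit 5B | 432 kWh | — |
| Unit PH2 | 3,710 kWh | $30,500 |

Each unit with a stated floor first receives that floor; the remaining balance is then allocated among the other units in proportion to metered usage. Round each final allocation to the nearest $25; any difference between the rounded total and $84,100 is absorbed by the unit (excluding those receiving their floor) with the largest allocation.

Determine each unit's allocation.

Fund the minimums — Unit PH2 $30,500. Remaining pool $53,600.
Remaining pool split over remaining metered usage 9,577: Unit 1B 4,443.81 → $4,450; Unit G1 22,364.58 → $22,375; Unit 2A 24,373.81 → $24,375; Unit 5B 2,417.79 → $2,425.
Rounding difference −$25 applied to Unit 2A → $24,350.

Unit 1B: $4,450 · Unit G1: $22,375 · Unit 2A: $24,350 · Unit 5B: $2,425 · Unit PH2: $30,500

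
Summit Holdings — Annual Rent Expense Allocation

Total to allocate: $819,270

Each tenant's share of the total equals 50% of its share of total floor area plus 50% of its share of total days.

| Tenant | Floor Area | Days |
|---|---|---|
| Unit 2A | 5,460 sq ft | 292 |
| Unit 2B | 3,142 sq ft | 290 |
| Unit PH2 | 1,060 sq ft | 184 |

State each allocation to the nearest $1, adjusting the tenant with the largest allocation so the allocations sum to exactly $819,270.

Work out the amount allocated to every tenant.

Floor area total 9,662; days total 766.
Composite weights (50% floor area + 50% days): Unit 2A 0.4732; Unit 2B 0.3519; Unit PH2 0.1750.
Raw shares: Unit 2A 387,638.19; Unit 2B 288,293.56; Unit PH2 143,338.26.
Rounded to nearest $1: Unit 2A $387,638; Unit 2B $288,294; Unit PH2 $143,338. Sum = $819,270.
No rounding difference to absorb.

Unit 2A: $387,638; Unit 2B: $288,294; Unit PH2: $143,338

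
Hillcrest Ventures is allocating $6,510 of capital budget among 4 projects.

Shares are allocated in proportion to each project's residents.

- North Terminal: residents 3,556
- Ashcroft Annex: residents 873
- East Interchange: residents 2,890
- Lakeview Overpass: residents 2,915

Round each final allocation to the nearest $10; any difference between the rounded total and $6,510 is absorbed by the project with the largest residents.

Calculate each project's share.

North Terminal: $2,260; Ashcroft Annex: $560; East Interchange: $1,840; Lakeview Overpass: $1,850

Combined residents = 3,556 + 873 + 2,890 + 2,915 = 10,234.
Unrounded shares: North Terminal 2,262.02; Ashcroft Annex 555.33; East Interchange 1,838.37; Lakeview Overpass 1,854.27.
At nearest $10: North Terminal $2,260; Ashcroft Annex $560; East Interchange $1,840; Lakeview Overpass $1,850. Sum = $6,510.
No rounding difference to absorb.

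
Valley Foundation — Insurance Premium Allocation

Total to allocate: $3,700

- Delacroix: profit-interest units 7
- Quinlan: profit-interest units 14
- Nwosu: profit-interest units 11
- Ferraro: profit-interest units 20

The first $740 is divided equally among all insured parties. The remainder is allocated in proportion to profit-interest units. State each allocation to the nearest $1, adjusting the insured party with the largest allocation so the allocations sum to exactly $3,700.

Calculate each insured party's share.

Delacroix: $583; Quinlan: $982; Nwosu: $811; Ferraro: $1,324

First tranche $740 split equally: $185 each.
Remainder $2,960 by profit-interest units (total 52): Delacroix 398.46 → $398; Quinlan 796.92 → $797; Nwosu 626.15 → $626; Ferraro 1,138.46 → $1,138.
Rounding difference +$1 on remainder applied to Ferraro.
Totals: Delacroix $185 + $398 = $583; Quinlan $185 + $797 = $982; Nwosu $185 + $626 = $811; Ferraro $185 + $1,139 = $1,324.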